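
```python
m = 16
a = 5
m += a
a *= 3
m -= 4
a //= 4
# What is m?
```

Trace (tracking m):
m = 16  # -> m = 16
a = 5  # -> a = 5
m += a  # -> m = 21
a *= 3  # -> a = 15
m -= 4  # -> m = 17
a //= 4  # -> a = 3

Answer: 17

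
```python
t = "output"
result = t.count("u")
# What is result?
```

Answer: 2

Derivation:
Trace (tracking result):
t = 'output'  # -> t = 'output'
result = t.count('u')  # -> result = 2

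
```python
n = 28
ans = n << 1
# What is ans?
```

Trace (tracking ans):
n = 28  # -> n = 28
ans = n << 1  # -> ans = 56

Answer: 56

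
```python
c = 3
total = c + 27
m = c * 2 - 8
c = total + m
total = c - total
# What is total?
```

Answer: -2

Derivation:
Trace (tracking total):
c = 3  # -> c = 3
total = c + 27  # -> total = 30
m = c * 2 - 8  # -> m = -2
c = total + m  # -> c = 28
total = c - total  # -> total = -2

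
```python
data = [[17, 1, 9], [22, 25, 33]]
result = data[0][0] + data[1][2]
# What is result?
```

Trace (tracking result):
data = [[17, 1, 9], [22, 25, 33]]  # -> data = [[17, 1, 9], [22, 25, 33]]
result = data[0][0] + data[1][2]  # -> result = 50

Answer: 50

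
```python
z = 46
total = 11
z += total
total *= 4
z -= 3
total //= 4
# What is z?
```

Trace (tracking z):
z = 46  # -> z = 46
total = 11  # -> total = 11
z += total  # -> z = 57
total *= 4  # -> total = 44
z -= 3  # -> z = 54
total //= 4  # -> total = 11

Answer: 54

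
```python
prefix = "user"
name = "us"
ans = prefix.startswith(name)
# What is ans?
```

Answer: True

Derivation:
Trace (tracking ans):
prefix = 'user'  # -> prefix = 'user'
name = 'us'  # -> name = 'us'
ans = prefix.startswith(name)  # -> ans = True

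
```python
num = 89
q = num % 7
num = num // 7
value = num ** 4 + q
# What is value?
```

Trace (tracking value):
num = 89  # -> num = 89
q = num % 7  # -> q = 5
num = num // 7  # -> num = 12
value = num ** 4 + q  # -> value = 20741

Answer: 20741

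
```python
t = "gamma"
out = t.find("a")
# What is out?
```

Trace (tracking out):
t = 'gamma'  # -> t = 'gamma'
out = t.find('a')  # -> out = 1

Answer: 1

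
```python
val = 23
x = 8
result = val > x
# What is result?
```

Answer: True

Derivation:
Trace (tracking result):
val = 23  # -> val = 23
x = 8  # -> x = 8
result = val > x  # -> result = True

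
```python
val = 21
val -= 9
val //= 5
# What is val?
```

Trace (tracking val):
val = 21  # -> val = 21
val -= 9  # -> val = 12
val //= 5  # -> val = 2

Answer: 2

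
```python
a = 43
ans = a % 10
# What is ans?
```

Answer: 3

Derivation:
Trace (tracking ans):
a = 43  # -> a = 43
ans = a % 10  # -> ans = 3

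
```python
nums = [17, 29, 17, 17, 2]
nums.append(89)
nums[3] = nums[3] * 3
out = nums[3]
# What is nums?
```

Answer: [17, 29, 17, 51, 2, 89]

Derivation:
Trace (tracking nums):
nums = [17, 29, 17, 17, 2]  # -> nums = [17, 29, 17, 17, 2]
nums.append(89)  # -> nums = [17, 29, 17, 17, 2, 89]
nums[3] = nums[3] * 3  # -> nums = [17, 29, 17, 51, 2, 89]
out = nums[3]  # -> out = 51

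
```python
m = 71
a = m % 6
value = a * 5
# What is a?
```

Answer: 5

Derivation:
Trace (tracking a):
m = 71  # -> m = 71
a = m % 6  # -> a = 5
value = a * 5  # -> value = 25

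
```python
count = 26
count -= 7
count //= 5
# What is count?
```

Answer: 3

Derivation:
Trace (tracking count):
count = 26  # -> count = 26
count -= 7  # -> count = 19
count //= 5  # -> count = 3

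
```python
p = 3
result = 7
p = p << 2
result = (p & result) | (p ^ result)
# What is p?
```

Trace (tracking p):
p = 3  # -> p = 3
result = 7  # -> result = 7
p = p << 2  # -> p = 12
result = p & result | p ^ result  # -> result = 15

Answer: 12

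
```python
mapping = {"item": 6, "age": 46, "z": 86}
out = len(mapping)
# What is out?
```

Trace (tracking out):
mapping = {'item': 6, 'age': 46, 'z': 86}  # -> mapping = {'item': 6, 'age': 46, 'z': 86}
out = len(mapping)  # -> out = 3

Answer: 3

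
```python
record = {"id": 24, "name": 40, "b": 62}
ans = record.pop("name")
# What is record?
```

Trace (tracking record):
record = {'id': 24, 'name': 40, 'b': 62}  # -> record = {'id': 24, 'name': 40, 'b': 62}
ans = record.pop('name')  # -> ans = 40

Answer: {'id': 24, 'b': 62}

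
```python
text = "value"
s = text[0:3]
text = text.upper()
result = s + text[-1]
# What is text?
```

Trace (tracking text):
text = 'value'  # -> text = 'value'
s = text[0:3]  # -> s = 'val'
text = text.upper()  # -> text = 'VALUE'
result = s + text[-1]  # -> result = 'valE'

Answer: 'VALUE'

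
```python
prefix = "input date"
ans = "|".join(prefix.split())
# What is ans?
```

Trace (tracking ans):
prefix = 'input date'  # -> prefix = 'input date'
ans = '|'.join(prefix.split())  # -> ans = 'input|date'

Answer: 'input|date'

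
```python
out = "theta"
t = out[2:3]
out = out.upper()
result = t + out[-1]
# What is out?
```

Trace (tracking out):
out = 'theta'  # -> out = 'theta'
t = out[2:3]  # -> t = 'e'
out = out.upper()  # -> out = 'THETA'
result = t + out[-1]  # -> result = 'eA'

Answer: 'THETA'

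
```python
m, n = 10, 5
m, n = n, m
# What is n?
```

Trace (tracking n):
m, n = (10, 5)  # -> m = 10, n = 5
m, n = (n, m)  # -> m = 5, n = 10

Answer: 10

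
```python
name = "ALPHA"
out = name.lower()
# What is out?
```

Answer: 'alpha'

Derivation:
Trace (tracking out):
name = 'ALPHA'  # -> name = 'ALPHA'
out = name.lower()  # -> out = 'alpha'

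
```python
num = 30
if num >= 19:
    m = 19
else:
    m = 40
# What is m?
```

Trace (tracking m):
num = 30  # -> num = 30
if num >= 19:  # condition is True
    m = 19  # -> m = 19

Answer: 19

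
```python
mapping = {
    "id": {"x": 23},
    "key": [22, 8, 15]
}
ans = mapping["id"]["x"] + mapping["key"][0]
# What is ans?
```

Trace (tracking ans):
mapping = {'id': {'x': 23}, 'key': [22, 8, 15]}  # -> mapping = {'id': {'x': 23}, 'key': [22, 8, 15]}
ans = mapping['id']['x'] + mapping['key'][0]  # -> ans = 45

Answer: 45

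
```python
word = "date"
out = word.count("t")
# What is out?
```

Trace (tracking out):
word = 'date'  # -> word = 'date'
out = word.count('t')  # -> out = 1

Answer: 1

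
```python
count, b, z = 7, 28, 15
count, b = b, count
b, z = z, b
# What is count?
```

Answer: 28

Derivation:
Trace (tracking count):
count, b, z = (7, 28, 15)  # -> count = 7, b = 28, z = 15
count, b = (b, count)  # -> count = 28, b = 7
b, z = (z, b)  # -> b = 15, z = 7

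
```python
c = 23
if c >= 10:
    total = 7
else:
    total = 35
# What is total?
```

Trace (tracking total):
c = 23  # -> c = 23
if c >= 10:  # condition is True
    total = 7  # -> total = 7

Answer: 7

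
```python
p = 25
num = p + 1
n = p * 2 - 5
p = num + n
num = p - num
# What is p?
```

Trace (tracking p):
p = 25  # -> p = 25
num = p + 1  # -> num = 26
n = p * 2 - 5  # -> n = 45
p = num + n  # -> p = 71
num = p - num  # -> num = 45

Answer: 71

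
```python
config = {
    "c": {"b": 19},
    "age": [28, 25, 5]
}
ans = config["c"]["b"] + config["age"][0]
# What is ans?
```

Answer: 47

Derivation:
Trace (tracking ans):
config = {'c': {'b': 19}, 'age': [28, 25, 5]}  # -> config = {'c': {'b': 19}, 'age': [28, 25, 5]}
ans = config['c']['b'] + config['age'][0]  # -> ans = 47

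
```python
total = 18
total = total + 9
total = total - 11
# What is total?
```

Answer: 16

Derivation:
Trace (tracking total):
total = 18  # -> total = 18
total = total + 9  # -> total = 27
total = total - 11  # -> total = 16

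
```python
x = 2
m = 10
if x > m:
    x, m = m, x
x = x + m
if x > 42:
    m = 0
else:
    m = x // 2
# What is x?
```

Trace (tracking x):
x = 2  # -> x = 2
m = 10  # -> m = 10
if x > m:  # condition is False
x = x + m  # -> x = 12
if x > 42:  # condition is False
else:
    m = x // 2  # -> m = 6

Answer: 12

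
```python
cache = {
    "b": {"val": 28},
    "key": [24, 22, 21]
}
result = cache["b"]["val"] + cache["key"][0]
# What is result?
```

Trace (tracking result):
cache = {'b': {'val': 28}, 'key': [24, 22, 21]}  # -> cache = {'b': {'val': 28}, 'key': [24, 22, 21]}
result = cache['b']['val'] + cache['key'][0]  # -> result = 52

Answer: 52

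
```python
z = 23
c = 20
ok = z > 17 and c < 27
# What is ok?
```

Answer: True

Derivation:
Trace (tracking ok):
z = 23  # -> z = 23
c = 20  # -> c = 20
ok = z > 17 and c < 27  # -> ok = True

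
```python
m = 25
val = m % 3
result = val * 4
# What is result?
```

Answer: 4

Derivation:
Trace (tracking result):
m = 25  # -> m = 25
val = m % 3  # -> val = 1
result = val * 4  # -> result = 4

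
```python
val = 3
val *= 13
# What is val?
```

Answer: 39

Derivation:
Trace (tracking val):
val = 3  # -> val = 3
val *= 13  # -> val = 39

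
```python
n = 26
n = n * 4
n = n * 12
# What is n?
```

Answer: 1248

Derivation:
Trace (tracking n):
n = 26  # -> n = 26
n = n * 4  # -> n = 104
n = n * 12  # -> n = 1248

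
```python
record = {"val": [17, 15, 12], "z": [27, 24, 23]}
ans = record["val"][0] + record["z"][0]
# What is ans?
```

Answer: 44

Derivation:
Trace (tracking ans):
record = {'val': [17, 15, 12], 'z': [27, 24, 23]}  # -> record = {'val': [17, 15, 12], 'z': [27, 24, 23]}
ans = record['val'][0] + record['z'][0]  # -> ans = 44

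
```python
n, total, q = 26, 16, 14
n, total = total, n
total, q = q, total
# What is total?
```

Answer: 14

Derivation:
Trace (tracking total):
n, total, q = (26, 16, 14)  # -> n = 26, total = 16, q = 14
n, total = (total, n)  # -> n = 16, total = 26
total, q = (q, total)  # -> total = 14, q = 26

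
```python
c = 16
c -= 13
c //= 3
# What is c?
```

Answer: 1

Derivation:
Trace (tracking c):
c = 16  # -> c = 16
c -= 13  # -> c = 3
c //= 3  # -> c = 1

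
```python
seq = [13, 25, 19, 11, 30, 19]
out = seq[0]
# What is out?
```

Answer: 13

Derivation:
Trace (tracking out):
seq = [13, 25, 19, 11, 30, 19]  # -> seq = [13, 25, 19, 11, 30, 19]
out = seq[0]  # -> out = 13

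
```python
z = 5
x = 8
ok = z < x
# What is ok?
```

Answer: True

Derivation:
Trace (tracking ok):
z = 5  # -> z = 5
x = 8  # -> x = 8
ok = z < x  # -> ok = True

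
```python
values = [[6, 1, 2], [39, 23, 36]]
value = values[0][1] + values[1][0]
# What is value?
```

Answer: 40

Derivation:
Trace (tracking value):
values = [[6, 1, 2], [39, 23, 36]]  # -> values = [[6, 1, 2], [39, 23, 36]]
value = values[0][1] + values[1][0]  # -> value = 40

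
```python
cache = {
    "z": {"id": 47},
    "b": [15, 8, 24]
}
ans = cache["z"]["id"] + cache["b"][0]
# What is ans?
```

Answer: 62

Derivation:
Trace (tracking ans):
cache = {'z': {'id': 47}, 'b': [15, 8, 24]}  # -> cache = {'z': {'id': 47}, 'b': [15, 8, 24]}
ans = cache['z']['id'] + cache['b'][0]  # -> ans = 62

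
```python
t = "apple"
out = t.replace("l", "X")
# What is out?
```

Trace (tracking out):
t = 'apple'  # -> t = 'apple'
out = t.replace('l', 'X')  # -> out = 'appXe'

Answer: 'appXe'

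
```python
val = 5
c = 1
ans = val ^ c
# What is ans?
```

Trace (tracking ans):
val = 5  # -> val = 5
c = 1  # -> c = 1
ans = val ^ c  # -> ans = 4

Answer: 4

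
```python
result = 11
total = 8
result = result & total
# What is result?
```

Answer: 8

Derivation:
Trace (tracking result):
result = 11  # -> result = 11
total = 8  # -> total = 8
result = result & total  # -> result = 8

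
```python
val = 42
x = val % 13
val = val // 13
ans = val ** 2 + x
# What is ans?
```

Trace (tracking ans):
val = 42  # -> val = 42
x = val % 13  # -> x = 3
val = val // 13  # -> val = 3
ans = val ** 2 + x  # -> ans = 12

Answer: 12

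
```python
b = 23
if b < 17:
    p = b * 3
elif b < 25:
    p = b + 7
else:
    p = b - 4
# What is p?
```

Trace (tracking p):
b = 23  # -> b = 23
if b < 17:  # condition is False
elif b < 25:  # condition is True
    p = b + 7  # -> p = 30

Answer: 30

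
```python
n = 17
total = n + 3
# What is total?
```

Answer: 20

Derivation:
Trace (tracking total):
n = 17  # -> n = 17
total = n + 3  # -> total = 20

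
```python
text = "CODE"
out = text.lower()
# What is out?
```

Trace (tracking out):
text = 'CODE'  # -> text = 'CODE'
out = text.lower()  # -> out = 'code'

Answer: 'code'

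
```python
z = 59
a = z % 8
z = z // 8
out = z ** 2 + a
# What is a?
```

Trace (tracking a):
z = 59  # -> z = 59
a = z % 8  # -> a = 3
z = z // 8  # -> z = 7
out = z ** 2 + a  # -> out = 52

Answer: 3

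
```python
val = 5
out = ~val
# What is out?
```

Answer: -6

Derivation:
Trace (tracking out):
val = 5  # -> val = 5
out = ~val  # -> out = -6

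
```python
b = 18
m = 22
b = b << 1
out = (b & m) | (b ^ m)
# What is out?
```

Answer: 54

Derivation:
Trace (tracking out):
b = 18  # -> b = 18
m = 22  # -> m = 22
b = b << 1  # -> b = 36
out = b & m | b ^ m  # -> out = 54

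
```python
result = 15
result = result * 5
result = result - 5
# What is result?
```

Trace (tracking result):
result = 15  # -> result = 15
result = result * 5  # -> result = 75
result = result - 5  # -> result = 70

Answer: 70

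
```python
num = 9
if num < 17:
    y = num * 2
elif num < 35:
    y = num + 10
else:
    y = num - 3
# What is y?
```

Trace (tracking y):
num = 9  # -> num = 9
if num < 17:  # condition is True
    y = num * 2  # -> y = 18

Answer: 18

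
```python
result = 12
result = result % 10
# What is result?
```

Trace (tracking result):
result = 12  # -> result = 12
result = result % 10  # -> result = 2

Answer: 2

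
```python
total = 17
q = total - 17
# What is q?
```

Answer: 0

Derivation:
Trace (tracking q):
total = 17  # -> total = 17
q = total - 17  # -> q = 0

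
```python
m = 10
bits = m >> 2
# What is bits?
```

Answer: 2

Derivation:
Trace (tracking bits):
m = 10  # -> m = 10
bits = m >> 2  # -> bits = 2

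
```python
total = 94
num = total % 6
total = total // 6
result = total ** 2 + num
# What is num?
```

Trace (tracking num):
total = 94  # -> total = 94
num = total % 6  # -> num = 4
total = total // 6  # -> total = 15
result = total ** 2 + num  # -> result = 229

Answer: 4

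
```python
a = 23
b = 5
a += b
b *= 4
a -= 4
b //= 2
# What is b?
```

Answer: 10

Derivation:
Trace (tracking b):
a = 23  # -> a = 23
b = 5  # -> b = 5
a += b  # -> a = 28
b *= 4  # -> b = 20
a -= 4  # -> a = 24
b //= 2  # -> b = 10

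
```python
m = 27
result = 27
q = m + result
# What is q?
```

Trace (tracking q):
m = 27  # -> m = 27
result = 27  # -> result = 27
q = m + result  # -> q = 54

Answer: 54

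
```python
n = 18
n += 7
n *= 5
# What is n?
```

Answer: 125

Derivation:
Trace (tracking n):
n = 18  # -> n = 18
n += 7  # -> n = 25
n *= 5  # -> n = 125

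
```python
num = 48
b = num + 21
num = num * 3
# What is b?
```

Answer: 69

Derivation:
Trace (tracking b):
num = 48  # -> num = 48
b = num + 21  # -> b = 69
num = num * 3  # -> num = 144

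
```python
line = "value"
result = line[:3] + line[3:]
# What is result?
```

Trace (tracking result):
line = 'value'  # -> line = 'value'
result = line[:3] + line[3:]  # -> result = 'value'

Answer: 'value'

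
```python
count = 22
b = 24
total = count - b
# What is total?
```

Answer: -2

Derivation:
Trace (tracking total):
count = 22  # -> count = 22
b = 24  # -> b = 24
total = count - b  # -> total = -2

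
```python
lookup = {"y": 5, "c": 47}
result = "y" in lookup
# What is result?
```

Trace (tracking result):
lookup = {'y': 5, 'c': 47}  # -> lookup = {'y': 5, 'c': 47}
result = 'y' in lookup  # -> result = True

Answer: True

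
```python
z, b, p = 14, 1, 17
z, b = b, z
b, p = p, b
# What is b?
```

Answer: 17

Derivation:
Trace (tracking b):
z, b, p = (14, 1, 17)  # -> z = 14, b = 1, p = 17
z, b = (b, z)  # -> z = 1, b = 14
b, p = (p, b)  # -> b = 17, p = 14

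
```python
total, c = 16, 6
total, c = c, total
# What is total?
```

Trace (tracking total):
total, c = (16, 6)  # -> total = 16, c = 6
total, c = (c, total)  # -> total = 6, c = 16

Answer: 6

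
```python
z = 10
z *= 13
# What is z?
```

Trace (tracking z):
z = 10  # -> z = 10
z *= 13  # -> z = 130

Answer: 130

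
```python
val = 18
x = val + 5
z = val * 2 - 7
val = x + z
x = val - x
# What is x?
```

Answer: 29

Derivation:
Trace (tracking x):
val = 18  # -> val = 18
x = val + 5  # -> x = 23
z = val * 2 - 7  # -> z = 29
val = x + z  # -> val = 52
x = val - x  # -> x = 29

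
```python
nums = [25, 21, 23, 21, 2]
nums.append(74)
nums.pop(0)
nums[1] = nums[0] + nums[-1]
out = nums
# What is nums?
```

Trace (tracking nums):
nums = [25, 21, 23, 21, 2]  # -> nums = [25, 21, 23, 21, 2]
nums.append(74)  # -> nums = [25, 21, 23, 21, 2, 74]
nums.pop(0)  # -> nums = [21, 23, 21, 2, 74]
nums[1] = nums[0] + nums[-1]  # -> nums = [21, 95, 21, 2, 74]
out = nums  # -> out = [21, 95, 21, 2, 74]

Answer: [21, 95, 21, 2, 74]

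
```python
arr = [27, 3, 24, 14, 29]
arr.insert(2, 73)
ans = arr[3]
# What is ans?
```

Trace (tracking ans):
arr = [27, 3, 24, 14, 29]  # -> arr = [27, 3, 24, 14, 29]
arr.insert(2, 73)  # -> arr = [27, 3, 73, 24, 14, 29]
ans = arr[3]  # -> ans = 24

Answer: 24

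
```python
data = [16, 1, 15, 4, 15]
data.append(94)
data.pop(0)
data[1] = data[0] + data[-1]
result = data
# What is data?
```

Trace (tracking data):
data = [16, 1, 15, 4, 15]  # -> data = [16, 1, 15, 4, 15]
data.append(94)  # -> data = [16, 1, 15, 4, 15, 94]
data.pop(0)  # -> data = [1, 15, 4, 15, 94]
data[1] = data[0] + data[-1]  # -> data = [1, 95, 4, 15, 94]
result = data  # -> result = [1, 95, 4, 15, 94]

Answer: [1, 95, 4, 15, 94]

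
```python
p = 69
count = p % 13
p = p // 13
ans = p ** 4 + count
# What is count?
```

Trace (tracking count):
p = 69  # -> p = 69
count = p % 13  # -> count = 4
p = p // 13  # -> p = 5
ans = p ** 4 + count  # -> ans = 629

Answer: 4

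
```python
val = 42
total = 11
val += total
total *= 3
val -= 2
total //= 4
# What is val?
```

Answer: 51

Derivation:
Trace (tracking val):
val = 42  # -> val = 42
total = 11  # -> total = 11
val += total  # -> val = 53
total *= 3  # -> total = 33
val -= 2  # -> val = 51
total //= 4  # -> total = 8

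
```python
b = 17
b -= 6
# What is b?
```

Answer: 11

Derivation:
Trace (tracking b):
b = 17  # -> b = 17
b -= 6  # -> b = 11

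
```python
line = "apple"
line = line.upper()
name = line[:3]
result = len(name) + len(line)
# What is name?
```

Trace (tracking name):
line = 'apple'  # -> line = 'apple'
line = line.upper()  # -> line = 'APPLE'
name = line[:3]  # -> name = 'APP'
result = len(name) + len(line)  # -> result = 8

Answer: 'APP'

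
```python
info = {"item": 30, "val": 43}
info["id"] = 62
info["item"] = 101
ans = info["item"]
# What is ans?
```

Answer: 101

Derivation:
Trace (tracking ans):
info = {'item': 30, 'val': 43}  # -> info = {'item': 30, 'val': 43}
info['id'] = 62  # -> info = {'item': 30, 'val': 43, 'id': 62}
info['item'] = 101  # -> info = {'item': 101, 'val': 43, 'id': 62}
ans = info['item']  # -> ans = 101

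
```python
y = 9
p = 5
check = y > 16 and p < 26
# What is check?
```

Answer: False

Derivation:
Trace (tracking check):
y = 9  # -> y = 9
p = 5  # -> p = 5
check = y > 16 and p < 26  # -> check = False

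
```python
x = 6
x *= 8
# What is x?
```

Trace (tracking x):
x = 6  # -> x = 6
x *= 8  # -> x = 48

Answer: 48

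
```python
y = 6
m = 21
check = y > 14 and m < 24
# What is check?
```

Answer: False

Derivation:
Trace (tracking check):
y = 6  # -> y = 6
m = 21  # -> m = 21
check = y > 14 and m < 24  # -> check = False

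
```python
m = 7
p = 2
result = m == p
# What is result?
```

Answer: False

Derivation:
Trace (tracking result):
m = 7  # -> m = 7
p = 2  # -> p = 2
result = m == p  # -> result = False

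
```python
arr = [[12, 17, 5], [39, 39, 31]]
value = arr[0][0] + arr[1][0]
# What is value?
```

Trace (tracking value):
arr = [[12, 17, 5], [39, 39, 31]]  # -> arr = [[12, 17, 5], [39, 39, 31]]
value = arr[0][0] + arr[1][0]  # -> value = 51

Answer: 51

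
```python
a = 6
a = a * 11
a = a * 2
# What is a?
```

Answer: 132

Derivation:
Trace (tracking a):
a = 6  # -> a = 6
a = a * 11  # -> a = 66
a = a * 2  # -> a = 132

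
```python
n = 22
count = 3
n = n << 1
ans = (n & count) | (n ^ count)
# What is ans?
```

Answer: 47

Derivation:
Trace (tracking ans):
n = 22  # -> n = 22
count = 3  # -> count = 3
n = n << 1  # -> n = 44
ans = n & count | n ^ count  # -> ans = 47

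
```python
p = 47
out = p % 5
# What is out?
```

Answer: 2

Derivation:
Trace (tracking out):
p = 47  # -> p = 47
out = p % 5  # -> out = 2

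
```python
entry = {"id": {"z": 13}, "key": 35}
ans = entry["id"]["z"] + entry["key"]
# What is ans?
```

Answer: 48

Derivation:
Trace (tracking ans):
entry = {'id': {'z': 13}, 'key': 35}  # -> entry = {'id': {'z': 13}, 'key': 35}
ans = entry['id']['z'] + entry['key']  # -> ans = 48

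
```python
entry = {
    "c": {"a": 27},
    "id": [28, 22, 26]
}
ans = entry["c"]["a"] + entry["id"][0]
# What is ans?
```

Trace (tracking ans):
entry = {'c': {'a': 27}, 'id': [28, 22, 26]}  # -> entry = {'c': {'a': 27}, 'id': [28, 22, 26]}
ans = entry['c']['a'] + entry['id'][0]  # -> ans = 55

Answer: 55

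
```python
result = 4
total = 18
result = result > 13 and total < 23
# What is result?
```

Answer: False

Derivation:
Trace (tracking result):
result = 4  # -> result = 4
total = 18  # -> total = 18
result = result > 13 and total < 23  # -> result = False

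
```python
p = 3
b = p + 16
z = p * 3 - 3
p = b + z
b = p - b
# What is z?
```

Trace (tracking z):
p = 3  # -> p = 3
b = p + 16  # -> b = 19
z = p * 3 - 3  # -> z = 6
p = b + z  # -> p = 25
b = p - b  # -> b = 6

Answer: 6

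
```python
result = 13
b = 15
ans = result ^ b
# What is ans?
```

Trace (tracking ans):
result = 13  # -> result = 13
b = 15  # -> b = 15
ans = result ^ b  # -> ans = 2

Answer: 2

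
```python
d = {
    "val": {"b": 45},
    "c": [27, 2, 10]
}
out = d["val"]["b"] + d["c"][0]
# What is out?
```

Answer: 72

Derivation:
Trace (tracking out):
d = {'val': {'b': 45}, 'c': [27, 2, 10]}  # -> d = {'val': {'b': 45}, 'c': [27, 2, 10]}
out = d['val']['b'] + d['c'][0]  # -> out = 72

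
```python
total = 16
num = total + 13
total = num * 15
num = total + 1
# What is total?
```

Trace (tracking total):
total = 16  # -> total = 16
num = total + 13  # -> num = 29
total = num * 15  # -> total = 435
num = total + 1  # -> num = 436

Answer: 435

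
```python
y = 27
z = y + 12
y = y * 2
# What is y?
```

Answer: 54

Derivation:
Trace (tracking y):
y = 27  # -> y = 27
z = y + 12  # -> z = 39
y = y * 2  # -> y = 54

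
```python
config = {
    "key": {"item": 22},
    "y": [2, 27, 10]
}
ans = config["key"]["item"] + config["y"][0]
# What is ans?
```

Answer: 24

Derivation:
Trace (tracking ans):
config = {'key': {'item': 22}, 'y': [2, 27, 10]}  # -> config = {'key': {'item': 22}, 'y': [2, 27, 10]}
ans = config['key']['item'] + config['y'][0]  # -> ans = 24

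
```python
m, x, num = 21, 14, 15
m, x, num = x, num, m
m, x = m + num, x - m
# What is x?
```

Answer: 1

Derivation:
Trace (tracking x):
m, x, num = (21, 14, 15)  # -> m = 21, x = 14, num = 15
m, x, num = (x, num, m)  # -> m = 14, x = 15, num = 21
m, x = (m + num, x - m)  # -> m = 35, x = 1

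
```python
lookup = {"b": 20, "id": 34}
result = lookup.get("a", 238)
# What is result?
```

Trace (tracking result):
lookup = {'b': 20, 'id': 34}  # -> lookup = {'b': 20, 'id': 34}
result = lookup.get('a', 238)  # -> result = 238

Answer: 238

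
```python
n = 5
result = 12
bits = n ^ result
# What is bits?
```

Trace (tracking bits):
n = 5  # -> n = 5
result = 12  # -> result = 12
bits = n ^ result  # -> bits = 9

Answer: 9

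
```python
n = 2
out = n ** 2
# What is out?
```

Trace (tracking out):
n = 2  # -> n = 2
out = n ** 2  # -> out = 4

Answer: 4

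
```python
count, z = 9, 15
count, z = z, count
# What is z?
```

Trace (tracking z):
count, z = (9, 15)  # -> count = 9, z = 15
count, z = (z, count)  # -> count = 15, z = 9

Answer: 9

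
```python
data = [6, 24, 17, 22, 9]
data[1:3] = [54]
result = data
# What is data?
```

Answer: [6, 54, 22, 9]

Derivation:
Trace (tracking data):
data = [6, 24, 17, 22, 9]  # -> data = [6, 24, 17, 22, 9]
data[1:3] = [54]  # -> data = [6, 54, 22, 9]
result = data  # -> result = [6, 54, 22, 9]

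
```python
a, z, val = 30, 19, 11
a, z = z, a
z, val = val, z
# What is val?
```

Trace (tracking val):
a, z, val = (30, 19, 11)  # -> a = 30, z = 19, val = 11
a, z = (z, a)  # -> a = 19, z = 30
z, val = (val, z)  # -> z = 11, val = 30

Answer: 30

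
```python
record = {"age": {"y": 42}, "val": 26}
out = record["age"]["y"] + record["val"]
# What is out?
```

Trace (tracking out):
record = {'age': {'y': 42}, 'val': 26}  # -> record = {'age': {'y': 42}, 'val': 26}
out = record['age']['y'] + record['val']  # -> out = 68

Answer: 68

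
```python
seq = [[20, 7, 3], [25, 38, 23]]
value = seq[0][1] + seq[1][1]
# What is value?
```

Trace (tracking value):
seq = [[20, 7, 3], [25, 38, 23]]  # -> seq = [[20, 7, 3], [25, 38, 23]]
value = seq[0][1] + seq[1][1]  # -> value = 45

Answer: 45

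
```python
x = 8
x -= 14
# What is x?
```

Answer: -6

Derivation:
Trace (tracking x):
x = 8  # -> x = 8
x -= 14  # -> x = -6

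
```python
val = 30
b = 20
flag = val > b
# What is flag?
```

Answer: True

Derivation:
Trace (tracking flag):
val = 30  # -> val = 30
b = 20  # -> b = 20
flag = val > b  # -> flag = True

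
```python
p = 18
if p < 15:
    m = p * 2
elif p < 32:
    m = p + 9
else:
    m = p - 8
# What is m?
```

Trace (tracking m):
p = 18  # -> p = 18
if p < 15:  # condition is False
elif p < 32:  # condition is True
    m = p + 9  # -> m = 27

Answer: 27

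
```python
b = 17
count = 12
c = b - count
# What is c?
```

Trace (tracking c):
b = 17  # -> b = 17
count = 12  # -> count = 12
c = b - count  # -> c = 5

Answer: 5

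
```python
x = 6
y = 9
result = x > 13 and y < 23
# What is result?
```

Trace (tracking result):
x = 6  # -> x = 6
y = 9  # -> y = 9
result = x > 13 and y < 23  # -> result = False

Answer: False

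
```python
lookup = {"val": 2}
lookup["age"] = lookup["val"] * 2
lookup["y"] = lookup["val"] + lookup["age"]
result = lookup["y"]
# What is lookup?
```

Trace (tracking lookup):
lookup = {'val': 2}  # -> lookup = {'val': 2}
lookup['age'] = lookup['val'] * 2  # -> lookup = {'val': 2, 'age': 4}
lookup['y'] = lookup['val'] + lookup['age']  # -> lookup = {'val': 2, 'age': 4, 'y': 6}
result = lookup['y']  # -> result = 6

Answer: {'val': 2, 'age': 4, 'y': 6}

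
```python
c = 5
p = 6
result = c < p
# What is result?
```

Answer: True

Derivation:
Trace (tracking result):
c = 5  # -> c = 5
p = 6  # -> p = 6
result = c < p  # -> result = True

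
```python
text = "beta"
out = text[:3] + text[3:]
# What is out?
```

Trace (tracking out):
text = 'beta'  # -> text = 'beta'
out = text[:3] + text[3:]  # -> out = 'beta'

Answer: 'beta'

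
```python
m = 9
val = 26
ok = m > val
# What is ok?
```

Answer: False

Derivation:
Trace (tracking ok):
m = 9  # -> m = 9
val = 26  # -> val = 26
ok = m > val  # -> ok = False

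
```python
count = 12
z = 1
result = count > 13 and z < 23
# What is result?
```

Trace (tracking result):
count = 12  # -> count = 12
z = 1  # -> z = 1
result = count > 13 and z < 23  # -> result = False

Answer: False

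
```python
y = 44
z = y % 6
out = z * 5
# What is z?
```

Trace (tracking z):
y = 44  # -> y = 44
z = y % 6  # -> z = 2
out = z * 5  # -> out = 10

Answer: 2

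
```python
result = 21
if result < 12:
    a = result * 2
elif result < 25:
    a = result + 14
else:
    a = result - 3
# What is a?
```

Answer: 35

Derivation:
Trace (tracking a):
result = 21  # -> result = 21
if result < 12:  # condition is False
elif result < 25:  # condition is True
    a = result + 14  # -> a = 35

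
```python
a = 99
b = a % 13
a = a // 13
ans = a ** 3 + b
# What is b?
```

Answer: 8

Derivation:
Trace (tracking b):
a = 99  # -> a = 99
b = a % 13  # -> b = 8
a = a // 13  # -> a = 7
ans = a ** 3 + b  # -> ans = 351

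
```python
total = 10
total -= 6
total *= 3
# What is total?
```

Answer: 12

Derivation:
Trace (tracking total):
total = 10  # -> total = 10
total -= 6  # -> total = 4
total *= 3  # -> total = 12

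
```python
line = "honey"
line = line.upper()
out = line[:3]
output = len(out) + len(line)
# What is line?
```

Answer: 'HONEY'

Derivation:
Trace (tracking line):
line = 'honey'  # -> line = 'honey'
line = line.upper()  # -> line = 'HONEY'
out = line[:3]  # -> out = 'HON'
output = len(out) + len(line)  # -> output = 8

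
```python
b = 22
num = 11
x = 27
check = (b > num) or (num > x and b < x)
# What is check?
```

Trace (tracking check):
b = 22  # -> b = 22
num = 11  # -> num = 11
x = 27  # -> x = 27
check = b > num or (num > x and b < x)  # -> check = True

Answer: True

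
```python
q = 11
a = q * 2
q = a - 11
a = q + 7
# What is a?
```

Trace (tracking a):
q = 11  # -> q = 11
a = q * 2  # -> a = 22
q = a - 11  # -> q = 11
a = q + 7  # -> a = 18

Answer: 18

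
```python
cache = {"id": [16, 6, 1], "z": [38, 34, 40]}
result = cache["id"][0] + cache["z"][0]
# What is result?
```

Answer: 54

Derivation:
Trace (tracking result):
cache = {'id': [16, 6, 1], 'z': [38, 34, 40]}  # -> cache = {'id': [16, 6, 1], 'z': [38, 34, 40]}
result = cache['id'][0] + cache['z'][0]  # -> result = 54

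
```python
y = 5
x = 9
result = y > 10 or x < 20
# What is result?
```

Trace (tracking result):
y = 5  # -> y = 5
x = 9  # -> x = 9
result = y > 10 or x < 20  # -> result = True

Answer: True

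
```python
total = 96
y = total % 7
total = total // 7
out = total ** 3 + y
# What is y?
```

Trace (tracking y):
total = 96  # -> total = 96
y = total % 7  # -> y = 5
total = total // 7  # -> total = 13
out = total ** 3 + y  # -> out = 2202

Answer: 5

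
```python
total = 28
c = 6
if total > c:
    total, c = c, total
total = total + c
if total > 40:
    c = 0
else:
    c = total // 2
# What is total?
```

Trace (tracking total):
total = 28  # -> total = 28
c = 6  # -> c = 6
if total > c:  # condition is True
    total, c = (c, total)  # -> total = 6, c = 28
total = total + c  # -> total = 34
if total > 40:  # condition is False
else:
    c = total // 2  # -> c = 17

Answer: 34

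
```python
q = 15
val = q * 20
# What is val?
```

Trace (tracking val):
q = 15  # -> q = 15
val = q * 20  # -> val = 300

Answer: 300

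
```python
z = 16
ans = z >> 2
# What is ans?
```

Answer: 4

Derivation:
Trace (tracking ans):
z = 16  # -> z = 16
ans = z >> 2  # -> ans = 4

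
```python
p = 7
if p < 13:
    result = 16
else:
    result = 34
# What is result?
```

Trace (tracking result):
p = 7  # -> p = 7
if p < 13:  # condition is True
    result = 16  # -> result = 16

Answer: 16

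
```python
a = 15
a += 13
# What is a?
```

Answer: 28

Derivation:
Trace (tracking a):
a = 15  # -> a = 15
a += 13  # -> a = 28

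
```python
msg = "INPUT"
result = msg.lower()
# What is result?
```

Trace (tracking result):
msg = 'INPUT'  # -> msg = 'INPUT'
result = msg.lower()  # -> result = 'input'

Answer: 'input'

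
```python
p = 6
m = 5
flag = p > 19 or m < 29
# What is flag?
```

Answer: True

Derivation:
Trace (tracking flag):
p = 6  # -> p = 6
m = 5  # -> m = 5
flag = p > 19 or m < 29  # -> flag = True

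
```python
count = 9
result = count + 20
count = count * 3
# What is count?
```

Answer: 27

Derivation:
Trace (tracking count):
count = 9  # -> count = 9
result = count + 20  # -> result = 29
count = count * 3  # -> count = 27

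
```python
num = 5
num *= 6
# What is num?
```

Trace (tracking num):
num = 5  # -> num = 5
num *= 6  # -> num = 30

Answer: 30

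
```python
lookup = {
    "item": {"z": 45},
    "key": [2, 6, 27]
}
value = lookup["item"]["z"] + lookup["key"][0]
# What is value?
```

Trace (tracking value):
lookup = {'item': {'z': 45}, 'key': [2, 6, 27]}  # -> lookup = {'item': {'z': 45}, 'key': [2, 6, 27]}
value = lookup['item']['z'] + lookup['key'][0]  # -> value = 47

Answer: 47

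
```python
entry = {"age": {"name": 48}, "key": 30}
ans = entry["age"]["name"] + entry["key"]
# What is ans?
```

Answer: 78

Derivation:
Trace (tracking ans):
entry = {'age': {'name': 48}, 'key': 30}  # -> entry = {'age': {'name': 48}, 'key': 30}
ans = entry['age']['name'] + entry['key']  # -> ans = 78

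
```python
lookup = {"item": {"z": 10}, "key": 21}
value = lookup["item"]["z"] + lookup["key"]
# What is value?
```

Answer: 31

Derivation:
Trace (tracking value):
lookup = {'item': {'z': 10}, 'key': 21}  # -> lookup = {'item': {'z': 10}, 'key': 21}
value = lookup['item']['z'] + lookup['key']  # -> value = 31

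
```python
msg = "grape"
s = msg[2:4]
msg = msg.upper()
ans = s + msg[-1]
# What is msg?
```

Trace (tracking msg):
msg = 'grape'  # -> msg = 'grape'
s = msg[2:4]  # -> s = 'ap'
msg = msg.upper()  # -> msg = 'GRAPE'
ans = s + msg[-1]  # -> ans = 'apE'

Answer: 'GRAPE'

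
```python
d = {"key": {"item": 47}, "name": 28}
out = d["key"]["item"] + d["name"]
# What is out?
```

Trace (tracking out):
d = {'key': {'item': 47}, 'name': 28}  # -> d = {'key': {'item': 47}, 'name': 28}
out = d['key']['item'] + d['name']  # -> out = 75

Answer: 75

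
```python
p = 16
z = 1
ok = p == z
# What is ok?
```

Trace (tracking ok):
p = 16  # -> p = 16
z = 1  # -> z = 1
ok = p == z  # -> ok = False

Answer: False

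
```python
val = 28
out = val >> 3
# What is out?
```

Trace (tracking out):
val = 28  # -> val = 28
out = val >> 3  # -> out = 3

Answer: 3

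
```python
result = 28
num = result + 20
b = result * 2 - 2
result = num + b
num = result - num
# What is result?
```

Answer: 102

Derivation:
Trace (tracking result):
result = 28  # -> result = 28
num = result + 20  # -> num = 48
b = result * 2 - 2  # -> b = 54
result = num + b  # -> result = 102
num = result - num  # -> num = 54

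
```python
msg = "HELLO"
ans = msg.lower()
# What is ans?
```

Trace (tracking ans):
msg = 'HELLO'  # -> msg = 'HELLO'
ans = msg.lower()  # -> ans = 'hello'

Answer: 'hello'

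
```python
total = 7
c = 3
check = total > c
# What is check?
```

Answer: True

Derivation:
Trace (tracking check):
total = 7  # -> total = 7
c = 3  # -> c = 3
check = total > c  # -> check = True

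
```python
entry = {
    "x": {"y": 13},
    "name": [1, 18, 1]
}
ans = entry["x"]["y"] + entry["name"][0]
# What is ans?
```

Trace (tracking ans):
entry = {'x': {'y': 13}, 'name': [1, 18, 1]}  # -> entry = {'x': {'y': 13}, 'name': [1, 18, 1]}
ans = entry['x']['y'] + entry['name'][0]  # -> ans = 14

Answer: 14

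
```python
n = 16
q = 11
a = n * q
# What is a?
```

Answer: 176

Derivation:
Trace (tracking a):
n = 16  # -> n = 16
q = 11  # -> q = 11
a = n * q  # -> a = 176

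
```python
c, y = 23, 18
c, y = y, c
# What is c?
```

Trace (tracking c):
c, y = (23, 18)  # -> c = 23, y = 18
c, y = (y, c)  # -> c = 18, y = 23

Answer: 18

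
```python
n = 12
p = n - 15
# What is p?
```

Answer: -3

Derivation:
Trace (tracking p):
n = 12  # -> n = 12
p = n - 15  # -> p = -3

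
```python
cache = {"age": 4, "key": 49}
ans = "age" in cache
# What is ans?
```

Trace (tracking ans):
cache = {'age': 4, 'key': 49}  # -> cache = {'age': 4, 'key': 49}
ans = 'age' in cache  # -> ans = True

Answer: True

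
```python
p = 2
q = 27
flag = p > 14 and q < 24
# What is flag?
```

Trace (tracking flag):
p = 2  # -> p = 2
q = 27  # -> q = 27
flag = p > 14 and q < 24  # -> flag = False

Answer: False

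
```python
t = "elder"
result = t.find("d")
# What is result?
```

Trace (tracking result):
t = 'elder'  # -> t = 'elder'
result = t.find('d')  # -> result = 2

Answer: 2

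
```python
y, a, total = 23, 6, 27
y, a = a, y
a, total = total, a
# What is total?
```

Answer: 23

Derivation:
Trace (tracking total):
y, a, total = (23, 6, 27)  # -> y = 23, a = 6, total = 27
y, a = (a, y)  # -> y = 6, a = 23
a, total = (total, a)  # -> a = 27, total = 23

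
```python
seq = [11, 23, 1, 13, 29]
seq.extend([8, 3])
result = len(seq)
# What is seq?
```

Trace (tracking seq):
seq = [11, 23, 1, 13, 29]  # -> seq = [11, 23, 1, 13, 29]
seq.extend([8, 3])  # -> seq = [11, 23, 1, 13, 29, 8, 3]
result = len(seq)  # -> result = 7

Answer: [11, 23, 1, 13, 29, 8, 3]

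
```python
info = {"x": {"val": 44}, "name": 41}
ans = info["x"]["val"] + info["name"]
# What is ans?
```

Answer: 85

Derivation:
Trace (tracking ans):
info = {'x': {'val': 44}, 'name': 41}  # -> info = {'x': {'val': 44}, 'name': 41}
ans = info['x']['val'] + info['name']  # -> ans = 85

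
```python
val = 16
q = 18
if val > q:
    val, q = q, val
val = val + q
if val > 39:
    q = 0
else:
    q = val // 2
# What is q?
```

Trace (tracking q):
val = 16  # -> val = 16
q = 18  # -> q = 18
if val > q:  # condition is False
val = val + q  # -> val = 34
if val > 39:  # condition is False
else:
    q = val // 2  # -> q = 17

Answer: 17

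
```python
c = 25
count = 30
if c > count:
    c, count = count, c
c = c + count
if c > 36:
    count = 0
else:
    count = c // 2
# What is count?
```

Trace (tracking count):
c = 25  # -> c = 25
count = 30  # -> count = 30
if c > count:  # condition is False
c = c + count  # -> c = 55
if c > 36:  # condition is True
    count = 0  # -> count = 0

Answer: 0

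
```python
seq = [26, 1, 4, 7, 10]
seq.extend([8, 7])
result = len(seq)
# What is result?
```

Answer: 7

Derivation:
Trace (tracking result):
seq = [26, 1, 4, 7, 10]  # -> seq = [26, 1, 4, 7, 10]
seq.extend([8, 7])  # -> seq = [26, 1, 4, 7, 10, 8, 7]
result = len(seq)  # -> result = 7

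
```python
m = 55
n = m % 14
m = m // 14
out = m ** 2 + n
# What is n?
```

Trace (tracking n):
m = 55  # -> m = 55
n = m % 14  # -> n = 13
m = m // 14  # -> m = 3
out = m ** 2 + n  # -> out = 22

Answer: 13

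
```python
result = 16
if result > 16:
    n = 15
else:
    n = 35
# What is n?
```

Trace (tracking n):
result = 16  # -> result = 16
if result > 16:  # condition is False
else:
    n = 35  # -> n = 35

Answer: 35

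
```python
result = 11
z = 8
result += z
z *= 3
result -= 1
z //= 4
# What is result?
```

Trace (tracking result):
result = 11  # -> result = 11
z = 8  # -> z = 8
result += z  # -> result = 19
z *= 3  # -> z = 24
result -= 1  # -> result = 18
z //= 4  # -> z = 6

Answer: 18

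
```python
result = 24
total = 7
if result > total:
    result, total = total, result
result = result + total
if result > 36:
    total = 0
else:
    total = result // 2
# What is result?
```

Trace (tracking result):
result = 24  # -> result = 24
total = 7  # -> total = 7
if result > total:  # condition is True
    result, total = (total, result)  # -> result = 7, total = 24
result = result + total  # -> result = 31
if result > 36:  # condition is False
else:
    total = result // 2  # -> total = 15

Answer: 31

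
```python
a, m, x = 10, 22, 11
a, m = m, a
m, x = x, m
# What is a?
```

Trace (tracking a):
a, m, x = (10, 22, 11)  # -> a = 10, m = 22, x = 11
a, m = (m, a)  # -> a = 22, m = 10
m, x = (x, m)  # -> m = 11, x = 10

Answer: 22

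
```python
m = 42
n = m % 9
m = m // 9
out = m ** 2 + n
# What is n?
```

Trace (tracking n):
m = 42  # -> m = 42
n = m % 9  # -> n = 6
m = m // 9  # -> m = 4
out = m ** 2 + n  # -> out = 22

Answer: 6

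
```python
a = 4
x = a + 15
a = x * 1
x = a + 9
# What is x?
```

Trace (tracking x):
a = 4  # -> a = 4
x = a + 15  # -> x = 19
a = x * 1  # -> a = 19
x = a + 9  # -> x = 28

Answer: 28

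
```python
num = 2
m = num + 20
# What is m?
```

Answer: 22

Derivation:
Trace (tracking m):
num = 2  # -> num = 2
m = num + 20  # -> m = 22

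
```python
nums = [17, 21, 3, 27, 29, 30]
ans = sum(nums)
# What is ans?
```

Answer: 127

Derivation:
Trace (tracking ans):
nums = [17, 21, 3, 27, 29, 30]  # -> nums = [17, 21, 3, 27, 29, 30]
ans = sum(nums)  # -> ans = 127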